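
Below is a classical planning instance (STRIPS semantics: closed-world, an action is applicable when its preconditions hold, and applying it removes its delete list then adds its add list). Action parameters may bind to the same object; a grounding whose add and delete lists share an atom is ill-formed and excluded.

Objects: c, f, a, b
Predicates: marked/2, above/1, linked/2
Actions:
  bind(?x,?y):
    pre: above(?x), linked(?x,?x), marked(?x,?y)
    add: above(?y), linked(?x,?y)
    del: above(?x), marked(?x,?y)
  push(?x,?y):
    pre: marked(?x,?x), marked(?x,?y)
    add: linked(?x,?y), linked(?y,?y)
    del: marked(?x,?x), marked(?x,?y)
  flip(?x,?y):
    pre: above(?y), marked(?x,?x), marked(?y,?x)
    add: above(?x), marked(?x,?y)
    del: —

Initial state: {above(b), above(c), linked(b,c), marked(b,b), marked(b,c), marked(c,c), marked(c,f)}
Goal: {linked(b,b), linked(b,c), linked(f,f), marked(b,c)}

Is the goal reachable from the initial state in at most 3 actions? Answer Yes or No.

1. push(c,f)  →  {above(b), above(c), linked(b,c), linked(c,f), linked(f,f), marked(b,b), marked(b,c)}
2. push(b,b)  →  {above(b), above(c), linked(b,b), linked(b,c), linked(c,f), linked(f,f), marked(b,c)}
optimal plan length = 2; 2 ≤ 3

Yes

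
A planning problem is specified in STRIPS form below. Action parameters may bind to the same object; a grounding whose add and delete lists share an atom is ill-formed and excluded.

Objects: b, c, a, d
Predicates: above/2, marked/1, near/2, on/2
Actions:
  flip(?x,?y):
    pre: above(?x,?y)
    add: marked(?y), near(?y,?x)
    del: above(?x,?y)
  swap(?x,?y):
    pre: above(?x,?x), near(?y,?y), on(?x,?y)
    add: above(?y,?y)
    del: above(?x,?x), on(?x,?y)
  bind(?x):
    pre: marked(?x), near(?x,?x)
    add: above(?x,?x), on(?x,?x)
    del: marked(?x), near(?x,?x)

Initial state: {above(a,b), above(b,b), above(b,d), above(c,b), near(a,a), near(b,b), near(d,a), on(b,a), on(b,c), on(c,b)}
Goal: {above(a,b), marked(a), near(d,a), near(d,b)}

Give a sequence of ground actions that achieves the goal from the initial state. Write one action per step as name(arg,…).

flip(b,d); swap(b,a); flip(a,a)

1. flip(b,d)  →  {above(a,b), above(b,b), above(c,b), marked(d), near(a,a), near(b,b), near(d,a), near(d,b), on(b,a), on(b,c), on(c,b)}
2. swap(b,a)  →  {above(a,a), above(a,b), above(c,b), marked(d), near(a,a), near(b,b), near(d,a), near(d,b), on(b,c), on(c,b)}
3. flip(a,a)  →  {above(a,b), above(c,b), marked(a), marked(d), near(a,a), near(b,b), near(d,a), near(d,b), on(b,c), on(c,b)}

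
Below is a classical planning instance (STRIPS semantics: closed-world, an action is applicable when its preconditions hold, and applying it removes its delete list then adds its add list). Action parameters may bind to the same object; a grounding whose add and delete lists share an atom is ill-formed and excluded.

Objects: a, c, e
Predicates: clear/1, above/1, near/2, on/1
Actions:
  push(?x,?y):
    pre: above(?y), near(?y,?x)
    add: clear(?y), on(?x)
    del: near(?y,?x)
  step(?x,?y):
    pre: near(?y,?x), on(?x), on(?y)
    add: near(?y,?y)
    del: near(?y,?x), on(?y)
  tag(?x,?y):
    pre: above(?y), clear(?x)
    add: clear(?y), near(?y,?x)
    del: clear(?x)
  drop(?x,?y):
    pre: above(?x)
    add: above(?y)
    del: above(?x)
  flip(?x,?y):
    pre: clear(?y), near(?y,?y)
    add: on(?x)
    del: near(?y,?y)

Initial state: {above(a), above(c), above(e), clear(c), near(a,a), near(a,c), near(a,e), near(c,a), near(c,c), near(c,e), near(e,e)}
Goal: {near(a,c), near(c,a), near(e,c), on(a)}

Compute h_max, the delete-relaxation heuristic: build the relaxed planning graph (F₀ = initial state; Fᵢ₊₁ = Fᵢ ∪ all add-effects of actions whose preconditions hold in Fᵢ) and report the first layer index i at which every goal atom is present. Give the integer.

1

F0 = init (11 atoms)
F1 = F0 ∪ {clear(a), clear(e), near(e,c), on(a), on(c), on(e)}  (17 atoms)
goal ⊆ F1  ⇒  h_max = 1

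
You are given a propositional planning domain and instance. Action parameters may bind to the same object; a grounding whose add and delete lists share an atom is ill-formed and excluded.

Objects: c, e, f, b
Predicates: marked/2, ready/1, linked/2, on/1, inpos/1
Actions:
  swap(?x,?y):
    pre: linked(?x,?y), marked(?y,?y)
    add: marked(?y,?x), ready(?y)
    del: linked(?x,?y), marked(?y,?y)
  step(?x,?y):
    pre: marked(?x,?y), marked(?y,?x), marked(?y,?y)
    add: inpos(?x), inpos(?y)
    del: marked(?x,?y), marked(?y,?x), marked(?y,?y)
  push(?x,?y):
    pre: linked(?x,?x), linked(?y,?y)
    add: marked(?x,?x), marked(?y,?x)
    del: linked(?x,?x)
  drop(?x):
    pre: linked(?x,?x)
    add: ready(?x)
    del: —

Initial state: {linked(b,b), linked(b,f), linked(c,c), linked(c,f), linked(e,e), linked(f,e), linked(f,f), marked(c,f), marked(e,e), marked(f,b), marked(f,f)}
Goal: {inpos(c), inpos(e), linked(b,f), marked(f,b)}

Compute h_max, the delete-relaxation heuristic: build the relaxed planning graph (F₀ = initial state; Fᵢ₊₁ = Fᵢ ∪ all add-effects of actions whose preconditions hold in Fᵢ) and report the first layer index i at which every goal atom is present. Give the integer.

F0 = init (11 atoms)
F1 = F0 ∪ {inpos(e), inpos(f), marked(b,b), marked(b,c), marked(b,e), marked(b,f), marked(c,b), marked(c,c), marked(c,e), marked(e,b), marked(e,c), marked(e,f), marked(f,c), marked(f,e), ready(b), ready(c), ready(e), ready(f)}  (29 atoms)
F2 = F1 ∪ {inpos(b), inpos(c)}  (31 atoms)
goal ⊆ F2  ⇒  h_max = 2

2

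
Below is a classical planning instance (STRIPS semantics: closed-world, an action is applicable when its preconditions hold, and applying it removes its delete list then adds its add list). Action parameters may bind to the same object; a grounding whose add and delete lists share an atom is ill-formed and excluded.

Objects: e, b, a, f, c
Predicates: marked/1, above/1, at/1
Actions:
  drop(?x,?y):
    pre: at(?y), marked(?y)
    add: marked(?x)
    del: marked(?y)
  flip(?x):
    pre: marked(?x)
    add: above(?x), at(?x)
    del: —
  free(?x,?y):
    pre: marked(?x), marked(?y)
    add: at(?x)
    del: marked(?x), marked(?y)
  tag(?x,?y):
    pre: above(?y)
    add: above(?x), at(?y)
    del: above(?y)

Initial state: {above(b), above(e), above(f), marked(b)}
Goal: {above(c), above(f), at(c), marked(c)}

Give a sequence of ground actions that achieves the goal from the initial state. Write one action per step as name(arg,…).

1. flip(b)  →  {above(b), above(e), above(f), at(b), marked(b)}
2. drop(c,b)  →  {above(b), above(e), above(f), at(b), marked(c)}
3. flip(c)  →  {above(b), above(c), above(e), above(f), at(b), at(c), marked(c)}

flip(b); drop(c,b); flip(c)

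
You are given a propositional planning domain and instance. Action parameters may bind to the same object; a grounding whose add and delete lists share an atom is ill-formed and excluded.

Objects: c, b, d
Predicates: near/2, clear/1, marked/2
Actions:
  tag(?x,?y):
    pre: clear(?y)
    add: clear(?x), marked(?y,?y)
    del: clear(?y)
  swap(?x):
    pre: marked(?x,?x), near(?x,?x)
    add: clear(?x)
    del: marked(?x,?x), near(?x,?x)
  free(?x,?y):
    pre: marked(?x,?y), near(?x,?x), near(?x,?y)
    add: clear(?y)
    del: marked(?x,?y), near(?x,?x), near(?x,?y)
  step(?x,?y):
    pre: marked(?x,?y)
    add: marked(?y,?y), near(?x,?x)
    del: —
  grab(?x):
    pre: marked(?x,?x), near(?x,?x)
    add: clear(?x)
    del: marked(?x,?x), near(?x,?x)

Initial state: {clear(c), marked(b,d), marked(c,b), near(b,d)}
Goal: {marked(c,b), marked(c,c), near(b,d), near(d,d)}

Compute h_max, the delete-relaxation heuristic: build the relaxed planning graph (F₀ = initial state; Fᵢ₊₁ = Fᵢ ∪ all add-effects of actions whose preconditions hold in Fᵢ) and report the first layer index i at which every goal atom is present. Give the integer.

F0 = init (4 atoms)
F1 = F0 ∪ {clear(b), clear(d), marked(b,b), marked(c,c), marked(d,d), near(b,b), near(c,c)}  (11 atoms)
F2 = F1 ∪ {near(d,d)}  (12 atoms)
goal ⊆ F2  ⇒  h_max = 2

2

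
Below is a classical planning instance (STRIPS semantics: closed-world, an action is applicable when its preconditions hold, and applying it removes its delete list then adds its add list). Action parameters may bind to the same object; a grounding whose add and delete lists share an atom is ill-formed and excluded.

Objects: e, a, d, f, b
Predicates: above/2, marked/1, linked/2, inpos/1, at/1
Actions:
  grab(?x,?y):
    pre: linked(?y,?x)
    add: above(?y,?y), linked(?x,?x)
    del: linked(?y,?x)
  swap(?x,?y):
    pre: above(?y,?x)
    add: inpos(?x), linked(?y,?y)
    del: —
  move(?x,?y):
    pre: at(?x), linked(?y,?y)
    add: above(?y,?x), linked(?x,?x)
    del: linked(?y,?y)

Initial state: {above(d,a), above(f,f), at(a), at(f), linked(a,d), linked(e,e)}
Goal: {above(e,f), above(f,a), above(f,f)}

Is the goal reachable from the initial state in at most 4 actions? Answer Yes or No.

Yes

1. move(f,e)  →  {above(d,a), above(e,f), above(f,f), at(a), at(f), linked(a,d), linked(f,f)}
2. move(a,f)  →  {above(d,a), above(e,f), above(f,a), above(f,f), at(a), at(f), linked(a,a), linked(a,d)}
optimal plan length = 2; 2 ≤ 4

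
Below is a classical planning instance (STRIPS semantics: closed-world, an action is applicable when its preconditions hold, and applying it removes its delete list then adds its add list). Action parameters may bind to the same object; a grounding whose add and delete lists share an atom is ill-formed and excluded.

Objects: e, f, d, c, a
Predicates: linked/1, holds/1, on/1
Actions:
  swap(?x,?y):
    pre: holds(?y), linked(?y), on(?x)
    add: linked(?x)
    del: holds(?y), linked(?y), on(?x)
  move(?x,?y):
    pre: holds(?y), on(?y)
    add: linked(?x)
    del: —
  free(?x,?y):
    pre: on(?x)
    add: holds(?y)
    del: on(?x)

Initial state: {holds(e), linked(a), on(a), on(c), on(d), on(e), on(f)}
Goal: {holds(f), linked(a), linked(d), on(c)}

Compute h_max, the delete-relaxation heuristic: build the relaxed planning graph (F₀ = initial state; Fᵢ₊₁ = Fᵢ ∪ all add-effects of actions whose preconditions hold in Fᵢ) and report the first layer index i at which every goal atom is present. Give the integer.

1

F0 = init (7 atoms)
F1 = F0 ∪ {holds(a), holds(c), holds(d), holds(f), linked(c), linked(d), linked(e), linked(f)}  (15 atoms)
goal ⊆ F1  ⇒  h_max = 1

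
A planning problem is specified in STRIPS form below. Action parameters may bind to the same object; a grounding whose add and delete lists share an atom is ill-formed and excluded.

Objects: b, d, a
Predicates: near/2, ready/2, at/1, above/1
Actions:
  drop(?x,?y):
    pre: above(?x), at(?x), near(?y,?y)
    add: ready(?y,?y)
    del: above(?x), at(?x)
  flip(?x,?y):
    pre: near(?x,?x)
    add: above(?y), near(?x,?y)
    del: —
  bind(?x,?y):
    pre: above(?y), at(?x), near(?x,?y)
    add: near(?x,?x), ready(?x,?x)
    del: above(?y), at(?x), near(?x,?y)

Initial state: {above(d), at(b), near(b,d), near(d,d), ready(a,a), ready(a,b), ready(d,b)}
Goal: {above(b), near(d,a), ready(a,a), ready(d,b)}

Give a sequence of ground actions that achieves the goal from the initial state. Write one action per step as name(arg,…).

1. flip(d,b)  →  {above(b), above(d), at(b), near(b,d), near(d,b), near(d,d), ready(a,a), ready(a,b), ready(d,b)}
2. flip(d,a)  →  {above(a), above(b), above(d), at(b), near(b,d), near(d,a), near(d,b), near(d,d), ready(a,a), ready(a,b), ready(d,b)}

flip(d,b); flip(d,a)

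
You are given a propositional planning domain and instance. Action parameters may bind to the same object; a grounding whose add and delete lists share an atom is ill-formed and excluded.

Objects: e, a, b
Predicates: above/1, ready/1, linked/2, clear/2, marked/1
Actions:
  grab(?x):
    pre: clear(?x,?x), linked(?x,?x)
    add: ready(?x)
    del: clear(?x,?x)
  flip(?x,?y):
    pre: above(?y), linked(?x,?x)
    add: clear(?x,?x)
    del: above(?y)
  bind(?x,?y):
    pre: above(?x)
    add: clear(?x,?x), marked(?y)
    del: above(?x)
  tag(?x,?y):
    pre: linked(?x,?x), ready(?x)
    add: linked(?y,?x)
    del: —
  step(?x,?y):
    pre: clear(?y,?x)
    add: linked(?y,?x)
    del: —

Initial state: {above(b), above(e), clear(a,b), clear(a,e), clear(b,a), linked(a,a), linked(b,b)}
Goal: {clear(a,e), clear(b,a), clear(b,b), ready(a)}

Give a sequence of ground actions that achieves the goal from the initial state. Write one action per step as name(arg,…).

flip(a,e); grab(a); flip(b,b)

1. flip(a,e)  →  {above(b), clear(a,a), clear(a,b), clear(a,e), clear(b,a), linked(a,a), linked(b,b)}
2. grab(a)  →  {above(b), clear(a,b), clear(a,e), clear(b,a), linked(a,a), linked(b,b), ready(a)}
3. flip(b,b)  →  {clear(a,b), clear(a,e), clear(b,a), clear(b,b), linked(a,a), linked(b,b), ready(a)}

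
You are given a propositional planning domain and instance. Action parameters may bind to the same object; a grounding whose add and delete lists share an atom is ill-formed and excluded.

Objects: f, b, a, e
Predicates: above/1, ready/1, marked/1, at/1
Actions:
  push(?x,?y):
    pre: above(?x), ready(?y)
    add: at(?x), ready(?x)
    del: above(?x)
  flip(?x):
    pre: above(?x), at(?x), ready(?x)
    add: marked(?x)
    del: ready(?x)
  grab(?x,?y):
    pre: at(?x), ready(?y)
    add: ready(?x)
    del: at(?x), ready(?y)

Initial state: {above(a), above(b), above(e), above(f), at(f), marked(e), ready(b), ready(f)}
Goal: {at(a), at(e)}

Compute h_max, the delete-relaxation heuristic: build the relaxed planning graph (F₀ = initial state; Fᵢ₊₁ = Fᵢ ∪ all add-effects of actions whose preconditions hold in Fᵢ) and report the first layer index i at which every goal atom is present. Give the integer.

F0 = init (8 atoms)
F1 = F0 ∪ {at(a), at(b), at(e), marked(f), ready(a), ready(e)}  (14 atoms)
goal ⊆ F1  ⇒  h_max = 1

1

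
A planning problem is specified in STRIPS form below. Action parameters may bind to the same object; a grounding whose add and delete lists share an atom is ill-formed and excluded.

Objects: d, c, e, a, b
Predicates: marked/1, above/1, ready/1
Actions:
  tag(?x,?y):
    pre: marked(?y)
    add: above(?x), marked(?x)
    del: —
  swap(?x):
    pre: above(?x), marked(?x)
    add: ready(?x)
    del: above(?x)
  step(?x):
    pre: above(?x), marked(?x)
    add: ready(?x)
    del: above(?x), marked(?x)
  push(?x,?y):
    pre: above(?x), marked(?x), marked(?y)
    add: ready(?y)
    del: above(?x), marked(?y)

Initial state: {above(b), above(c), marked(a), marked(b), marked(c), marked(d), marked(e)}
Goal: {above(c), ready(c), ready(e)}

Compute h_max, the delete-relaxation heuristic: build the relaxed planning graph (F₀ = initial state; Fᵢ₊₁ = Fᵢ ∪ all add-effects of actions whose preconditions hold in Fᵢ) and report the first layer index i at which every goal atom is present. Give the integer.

1

F0 = init (7 atoms)
F1 = F0 ∪ {above(a), above(d), above(e), ready(a), ready(b), ready(c), ready(d), ready(e)}  (15 atoms)
goal ⊆ F1  ⇒  h_max = 1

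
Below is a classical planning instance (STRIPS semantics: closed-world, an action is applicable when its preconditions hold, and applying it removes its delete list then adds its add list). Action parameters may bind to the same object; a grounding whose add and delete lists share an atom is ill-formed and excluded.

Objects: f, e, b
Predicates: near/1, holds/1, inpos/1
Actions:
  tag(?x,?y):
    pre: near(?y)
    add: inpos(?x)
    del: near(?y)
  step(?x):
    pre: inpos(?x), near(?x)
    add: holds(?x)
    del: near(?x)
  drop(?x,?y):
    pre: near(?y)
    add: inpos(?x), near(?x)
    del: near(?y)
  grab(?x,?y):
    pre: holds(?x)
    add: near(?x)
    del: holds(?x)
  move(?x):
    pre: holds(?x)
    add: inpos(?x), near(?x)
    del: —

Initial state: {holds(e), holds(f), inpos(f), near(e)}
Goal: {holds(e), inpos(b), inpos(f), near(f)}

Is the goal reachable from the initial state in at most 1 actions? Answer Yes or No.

1. tag(b,e)  →  {holds(e), holds(f), inpos(b), inpos(f)}
2. grab(f,f)  →  {holds(e), inpos(b), inpos(f), near(f)}
optimal plan length = 2; 2 > 1

No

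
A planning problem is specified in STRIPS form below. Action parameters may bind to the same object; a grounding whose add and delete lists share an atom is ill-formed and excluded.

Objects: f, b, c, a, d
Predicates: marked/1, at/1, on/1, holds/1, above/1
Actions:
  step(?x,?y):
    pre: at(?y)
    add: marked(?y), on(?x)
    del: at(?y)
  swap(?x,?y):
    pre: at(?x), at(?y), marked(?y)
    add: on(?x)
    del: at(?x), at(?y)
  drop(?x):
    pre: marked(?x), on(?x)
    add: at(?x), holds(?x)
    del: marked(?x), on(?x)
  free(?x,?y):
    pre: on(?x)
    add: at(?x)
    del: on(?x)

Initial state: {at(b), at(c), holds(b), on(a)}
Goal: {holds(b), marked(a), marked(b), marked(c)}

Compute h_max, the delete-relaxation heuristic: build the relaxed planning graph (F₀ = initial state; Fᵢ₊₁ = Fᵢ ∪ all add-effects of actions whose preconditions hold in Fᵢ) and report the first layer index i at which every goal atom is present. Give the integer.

2

F0 = init (4 atoms)
F1 = F0 ∪ {at(a), marked(b), marked(c), on(b), on(c), on(d), on(f)}  (11 atoms)
F2 = F1 ∪ {at(d), at(f), holds(c), marked(a)}  (15 atoms)
goal ⊆ F2  ⇒  h_max = 2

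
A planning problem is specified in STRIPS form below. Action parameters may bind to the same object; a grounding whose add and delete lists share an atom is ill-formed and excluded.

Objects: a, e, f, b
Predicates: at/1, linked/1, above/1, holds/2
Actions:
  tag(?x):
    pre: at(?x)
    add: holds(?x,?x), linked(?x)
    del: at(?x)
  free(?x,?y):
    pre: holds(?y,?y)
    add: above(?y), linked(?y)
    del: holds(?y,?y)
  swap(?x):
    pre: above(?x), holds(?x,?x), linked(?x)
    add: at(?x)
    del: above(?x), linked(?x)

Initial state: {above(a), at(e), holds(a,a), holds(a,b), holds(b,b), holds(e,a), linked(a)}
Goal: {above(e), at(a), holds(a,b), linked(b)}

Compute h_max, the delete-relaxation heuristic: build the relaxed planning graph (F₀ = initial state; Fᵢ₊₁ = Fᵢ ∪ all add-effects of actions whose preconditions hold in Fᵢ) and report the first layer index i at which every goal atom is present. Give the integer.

2

F0 = init (7 atoms)
F1 = F0 ∪ {above(b), at(a), holds(e,e), linked(b), linked(e)}  (12 atoms)
F2 = F1 ∪ {above(e), at(b)}  (14 atoms)
goal ⊆ F2  ⇒  h_max = 2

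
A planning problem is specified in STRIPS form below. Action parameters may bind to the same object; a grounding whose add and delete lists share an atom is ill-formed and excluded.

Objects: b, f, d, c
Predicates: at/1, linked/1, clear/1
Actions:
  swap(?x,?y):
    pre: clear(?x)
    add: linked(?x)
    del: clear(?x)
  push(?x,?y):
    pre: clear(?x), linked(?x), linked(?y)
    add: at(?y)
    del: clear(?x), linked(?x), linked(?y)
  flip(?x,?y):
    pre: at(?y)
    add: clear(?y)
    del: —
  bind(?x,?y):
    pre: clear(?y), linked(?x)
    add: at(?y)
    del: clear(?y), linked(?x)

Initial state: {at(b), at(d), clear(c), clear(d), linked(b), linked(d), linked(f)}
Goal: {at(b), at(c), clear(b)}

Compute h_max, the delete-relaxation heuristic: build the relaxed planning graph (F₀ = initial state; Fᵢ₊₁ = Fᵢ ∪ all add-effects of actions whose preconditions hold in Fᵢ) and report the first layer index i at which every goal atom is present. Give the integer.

1

F0 = init (7 atoms)
F1 = F0 ∪ {at(c), at(f), clear(b), linked(c)}  (11 atoms)
goal ⊆ F1  ⇒  h_max = 1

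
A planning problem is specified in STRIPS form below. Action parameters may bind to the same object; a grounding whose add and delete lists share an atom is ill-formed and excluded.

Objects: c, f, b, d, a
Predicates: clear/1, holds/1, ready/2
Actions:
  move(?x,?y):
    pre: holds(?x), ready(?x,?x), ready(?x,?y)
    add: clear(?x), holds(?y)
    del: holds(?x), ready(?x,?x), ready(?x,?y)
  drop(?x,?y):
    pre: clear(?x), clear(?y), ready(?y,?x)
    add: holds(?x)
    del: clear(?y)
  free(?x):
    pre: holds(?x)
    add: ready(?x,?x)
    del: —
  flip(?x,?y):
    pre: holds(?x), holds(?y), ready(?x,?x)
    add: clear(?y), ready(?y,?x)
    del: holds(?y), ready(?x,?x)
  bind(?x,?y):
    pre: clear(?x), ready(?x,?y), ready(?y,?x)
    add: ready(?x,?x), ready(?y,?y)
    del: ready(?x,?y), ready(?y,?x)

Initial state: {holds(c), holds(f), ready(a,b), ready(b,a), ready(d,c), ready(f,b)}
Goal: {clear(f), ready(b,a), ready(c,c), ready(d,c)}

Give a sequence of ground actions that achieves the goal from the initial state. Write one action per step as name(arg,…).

free(c); free(f); move(f,b)

1. free(c)  →  {holds(c), holds(f), ready(a,b), ready(b,a), ready(c,c), ready(d,c), ready(f,b)}
2. free(f)  →  {holds(c), holds(f), ready(a,b), ready(b,a), ready(c,c), ready(d,c), ready(f,b), ready(f,f)}
3. move(f,b)  →  {clear(f), holds(b), holds(c), ready(a,b), ready(b,a), ready(c,c), ready(d,c)}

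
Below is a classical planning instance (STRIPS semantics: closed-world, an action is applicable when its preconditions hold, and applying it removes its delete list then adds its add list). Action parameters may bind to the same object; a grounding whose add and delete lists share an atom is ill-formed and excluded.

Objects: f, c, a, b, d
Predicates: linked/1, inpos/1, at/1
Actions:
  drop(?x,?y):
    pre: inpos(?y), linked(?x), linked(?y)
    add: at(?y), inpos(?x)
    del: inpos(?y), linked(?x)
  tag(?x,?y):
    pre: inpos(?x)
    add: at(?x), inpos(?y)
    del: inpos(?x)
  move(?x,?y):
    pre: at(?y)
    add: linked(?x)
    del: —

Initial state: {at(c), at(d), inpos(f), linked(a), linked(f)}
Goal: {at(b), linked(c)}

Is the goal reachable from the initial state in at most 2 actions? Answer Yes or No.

1. tag(f,b)  →  {at(c), at(d), at(f), inpos(b), linked(a), linked(f)}
2. tag(b,f)  →  {at(b), at(c), at(d), at(f), inpos(f), linked(a), linked(f)}
3. move(c,f)  →  {at(b), at(c), at(d), at(f), inpos(f), linked(a), linked(c), linked(f)}
optimal plan length = 3; 3 > 2

No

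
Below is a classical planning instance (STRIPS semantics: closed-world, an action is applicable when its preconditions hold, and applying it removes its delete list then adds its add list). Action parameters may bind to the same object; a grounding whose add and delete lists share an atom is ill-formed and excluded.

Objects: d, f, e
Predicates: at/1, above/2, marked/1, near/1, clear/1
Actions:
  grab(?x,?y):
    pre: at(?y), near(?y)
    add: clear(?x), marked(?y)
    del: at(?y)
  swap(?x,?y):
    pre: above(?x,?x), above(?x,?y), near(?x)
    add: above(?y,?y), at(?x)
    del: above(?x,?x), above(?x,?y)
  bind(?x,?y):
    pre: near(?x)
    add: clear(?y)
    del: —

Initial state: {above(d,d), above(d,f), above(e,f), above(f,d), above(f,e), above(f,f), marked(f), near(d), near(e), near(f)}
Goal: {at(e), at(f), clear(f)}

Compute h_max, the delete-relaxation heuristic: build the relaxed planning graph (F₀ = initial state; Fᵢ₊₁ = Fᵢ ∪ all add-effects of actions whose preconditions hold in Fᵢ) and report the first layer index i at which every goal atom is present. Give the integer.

F0 = init (10 atoms)
F1 = F0 ∪ {above(e,e), at(d), at(f), clear(d), clear(e), clear(f)}  (16 atoms)
F2 = F1 ∪ {at(e), marked(d)}  (18 atoms)
goal ⊆ F2  ⇒  h_max = 2

2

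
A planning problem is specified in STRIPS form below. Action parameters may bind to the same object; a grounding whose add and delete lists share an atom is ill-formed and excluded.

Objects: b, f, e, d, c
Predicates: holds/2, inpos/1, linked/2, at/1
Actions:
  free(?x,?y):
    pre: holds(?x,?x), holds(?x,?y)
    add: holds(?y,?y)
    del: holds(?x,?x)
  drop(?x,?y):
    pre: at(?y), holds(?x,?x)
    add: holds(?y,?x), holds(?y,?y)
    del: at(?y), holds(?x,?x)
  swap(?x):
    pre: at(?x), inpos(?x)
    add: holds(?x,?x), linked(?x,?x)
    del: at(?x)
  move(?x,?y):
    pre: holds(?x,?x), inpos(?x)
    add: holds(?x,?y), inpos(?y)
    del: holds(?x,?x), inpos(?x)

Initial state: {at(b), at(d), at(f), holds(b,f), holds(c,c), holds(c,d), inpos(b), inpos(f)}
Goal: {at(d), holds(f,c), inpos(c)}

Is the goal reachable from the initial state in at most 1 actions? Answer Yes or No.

No

1. drop(c,f)  →  {at(b), at(d), holds(b,f), holds(c,d), holds(f,c), holds(f,f), inpos(b), inpos(f)}
2. move(f,c)  →  {at(b), at(d), holds(b,f), holds(c,d), holds(f,c), inpos(b), inpos(c)}
optimal plan length = 2; 2 > 1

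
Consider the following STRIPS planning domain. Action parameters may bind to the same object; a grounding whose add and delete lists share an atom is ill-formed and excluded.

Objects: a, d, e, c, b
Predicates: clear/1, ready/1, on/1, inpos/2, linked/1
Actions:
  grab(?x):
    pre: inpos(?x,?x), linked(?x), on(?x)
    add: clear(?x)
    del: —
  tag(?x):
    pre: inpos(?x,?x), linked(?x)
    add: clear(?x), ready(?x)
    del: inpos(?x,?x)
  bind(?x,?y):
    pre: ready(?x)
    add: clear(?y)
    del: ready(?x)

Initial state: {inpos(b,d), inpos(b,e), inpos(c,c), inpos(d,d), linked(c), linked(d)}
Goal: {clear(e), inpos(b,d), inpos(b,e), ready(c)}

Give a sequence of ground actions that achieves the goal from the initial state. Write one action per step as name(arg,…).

tag(d); tag(c); bind(d,e)

1. tag(d)  →  {clear(d), inpos(b,d), inpos(b,e), inpos(c,c), linked(c), linked(d), ready(d)}
2. tag(c)  →  {clear(c), clear(d), inpos(b,d), inpos(b,e), linked(c), linked(d), ready(c), ready(d)}
3. bind(d,e)  →  {clear(c), clear(d), clear(e), inpos(b,d), inpos(b,e), linked(c), linked(d), ready(c)}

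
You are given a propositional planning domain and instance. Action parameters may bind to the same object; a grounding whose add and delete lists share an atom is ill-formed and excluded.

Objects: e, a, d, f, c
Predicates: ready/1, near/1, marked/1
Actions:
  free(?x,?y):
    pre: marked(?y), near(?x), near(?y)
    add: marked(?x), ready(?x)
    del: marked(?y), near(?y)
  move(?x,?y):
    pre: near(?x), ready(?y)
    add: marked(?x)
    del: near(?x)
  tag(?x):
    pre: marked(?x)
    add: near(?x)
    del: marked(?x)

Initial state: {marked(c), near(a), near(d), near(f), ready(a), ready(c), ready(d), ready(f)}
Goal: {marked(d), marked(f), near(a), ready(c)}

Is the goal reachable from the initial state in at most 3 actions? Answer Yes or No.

Yes

1. move(d,a)  →  {marked(c), marked(d), near(a), near(f), ready(a), ready(c), ready(d), ready(f)}
2. move(f,a)  →  {marked(c), marked(d), marked(f), near(a), ready(a), ready(c), ready(d), ready(f)}
optimal plan length = 2; 2 ≤ 3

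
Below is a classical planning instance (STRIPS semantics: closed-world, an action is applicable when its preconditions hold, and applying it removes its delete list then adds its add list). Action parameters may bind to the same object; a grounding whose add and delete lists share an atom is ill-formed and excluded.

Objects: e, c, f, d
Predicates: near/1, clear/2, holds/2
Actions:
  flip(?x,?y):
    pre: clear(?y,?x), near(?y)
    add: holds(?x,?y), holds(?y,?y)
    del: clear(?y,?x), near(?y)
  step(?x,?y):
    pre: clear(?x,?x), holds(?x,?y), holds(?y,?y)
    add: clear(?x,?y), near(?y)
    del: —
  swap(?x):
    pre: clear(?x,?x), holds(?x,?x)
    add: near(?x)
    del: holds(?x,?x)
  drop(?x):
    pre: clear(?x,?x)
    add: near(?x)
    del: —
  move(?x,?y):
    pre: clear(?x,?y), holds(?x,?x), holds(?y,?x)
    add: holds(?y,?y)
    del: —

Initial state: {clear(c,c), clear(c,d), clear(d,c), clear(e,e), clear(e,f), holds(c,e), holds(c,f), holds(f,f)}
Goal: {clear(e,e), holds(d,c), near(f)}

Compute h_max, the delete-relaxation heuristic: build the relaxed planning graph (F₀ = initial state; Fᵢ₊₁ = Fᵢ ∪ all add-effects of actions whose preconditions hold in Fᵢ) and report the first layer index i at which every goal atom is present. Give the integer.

F0 = init (8 atoms)
F1 = F0 ∪ {clear(c,f), near(c), near(e), near(f)}  (12 atoms)
F2 = F1 ∪ {holds(c,c), holds(d,c), holds(e,e), holds(f,c), holds(f,e)}  (17 atoms)
goal ⊆ F2  ⇒  h_max = 2

2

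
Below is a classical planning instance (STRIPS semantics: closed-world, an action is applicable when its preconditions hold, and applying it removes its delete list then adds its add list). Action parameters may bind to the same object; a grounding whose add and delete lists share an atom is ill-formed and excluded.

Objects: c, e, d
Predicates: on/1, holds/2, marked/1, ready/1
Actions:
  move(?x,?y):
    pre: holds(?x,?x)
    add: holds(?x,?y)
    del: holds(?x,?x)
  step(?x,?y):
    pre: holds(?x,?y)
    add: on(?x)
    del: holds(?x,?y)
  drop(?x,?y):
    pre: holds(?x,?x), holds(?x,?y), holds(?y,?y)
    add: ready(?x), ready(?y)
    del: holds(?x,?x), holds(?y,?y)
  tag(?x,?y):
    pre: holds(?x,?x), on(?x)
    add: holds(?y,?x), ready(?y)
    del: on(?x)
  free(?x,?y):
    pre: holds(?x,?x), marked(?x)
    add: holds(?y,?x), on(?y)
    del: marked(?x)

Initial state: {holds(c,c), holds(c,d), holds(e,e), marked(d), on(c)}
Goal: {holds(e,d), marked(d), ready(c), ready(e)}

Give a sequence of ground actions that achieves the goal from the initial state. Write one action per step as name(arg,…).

1. move(e,d)  →  {holds(c,c), holds(c,d), holds(e,d), marked(d), on(c)}
2. tag(c,e)  →  {holds(c,c), holds(c,d), holds(e,c), holds(e,d), marked(d), ready(e)}
3. drop(c,c)  →  {holds(c,d), holds(e,c), holds(e,d), marked(d), ready(c), ready(e)}

move(e,d); tag(c,e); drop(c,c)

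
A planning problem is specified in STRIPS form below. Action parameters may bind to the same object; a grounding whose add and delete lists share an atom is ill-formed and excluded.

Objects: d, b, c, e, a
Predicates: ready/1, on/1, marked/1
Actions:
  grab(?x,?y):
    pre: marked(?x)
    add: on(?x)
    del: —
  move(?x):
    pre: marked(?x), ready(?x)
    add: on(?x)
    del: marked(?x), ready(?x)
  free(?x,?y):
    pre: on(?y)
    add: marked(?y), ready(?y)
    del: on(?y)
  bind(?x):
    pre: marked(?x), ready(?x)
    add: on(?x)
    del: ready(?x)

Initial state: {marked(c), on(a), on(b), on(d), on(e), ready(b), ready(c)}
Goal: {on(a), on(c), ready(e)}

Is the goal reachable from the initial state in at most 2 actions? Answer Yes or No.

1. grab(c,d)  →  {marked(c), on(a), on(b), on(c), on(d), on(e), ready(b), ready(c)}
2. free(d,e)  →  {marked(c), marked(e), on(a), on(b), on(c), on(d), ready(b), ready(c), ready(e)}
optimal plan length = 2; 2 ≤ 2

Yes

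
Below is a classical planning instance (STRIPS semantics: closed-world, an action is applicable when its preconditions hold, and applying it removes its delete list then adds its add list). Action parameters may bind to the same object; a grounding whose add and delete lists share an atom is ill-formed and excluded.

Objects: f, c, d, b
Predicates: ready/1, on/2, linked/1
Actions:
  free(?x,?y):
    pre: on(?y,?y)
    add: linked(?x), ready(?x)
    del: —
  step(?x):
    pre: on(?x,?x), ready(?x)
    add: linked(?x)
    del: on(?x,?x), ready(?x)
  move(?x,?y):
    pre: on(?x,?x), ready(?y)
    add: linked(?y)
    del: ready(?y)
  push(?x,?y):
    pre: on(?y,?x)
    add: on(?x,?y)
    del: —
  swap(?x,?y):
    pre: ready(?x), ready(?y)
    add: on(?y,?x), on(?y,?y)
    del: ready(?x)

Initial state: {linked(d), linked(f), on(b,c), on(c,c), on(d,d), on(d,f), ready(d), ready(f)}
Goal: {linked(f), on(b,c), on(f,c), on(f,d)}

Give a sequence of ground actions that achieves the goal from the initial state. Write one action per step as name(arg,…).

free(c,c); push(f,d); swap(c,f)

1. free(c,c)  →  {linked(c), linked(d), linked(f), on(b,c), on(c,c), on(d,d), on(d,f), ready(c), ready(d), ready(f)}
2. push(f,d)  →  {linked(c), linked(d), linked(f), on(b,c), on(c,c), on(d,d), on(d,f), on(f,d), ready(c), ready(d), ready(f)}
3. swap(c,f)  →  {linked(c), linked(d), linked(f), on(b,c), on(c,c), on(d,d), on(d,f), on(f,c), on(f,d), on(f,f), ready(d), ready(f)}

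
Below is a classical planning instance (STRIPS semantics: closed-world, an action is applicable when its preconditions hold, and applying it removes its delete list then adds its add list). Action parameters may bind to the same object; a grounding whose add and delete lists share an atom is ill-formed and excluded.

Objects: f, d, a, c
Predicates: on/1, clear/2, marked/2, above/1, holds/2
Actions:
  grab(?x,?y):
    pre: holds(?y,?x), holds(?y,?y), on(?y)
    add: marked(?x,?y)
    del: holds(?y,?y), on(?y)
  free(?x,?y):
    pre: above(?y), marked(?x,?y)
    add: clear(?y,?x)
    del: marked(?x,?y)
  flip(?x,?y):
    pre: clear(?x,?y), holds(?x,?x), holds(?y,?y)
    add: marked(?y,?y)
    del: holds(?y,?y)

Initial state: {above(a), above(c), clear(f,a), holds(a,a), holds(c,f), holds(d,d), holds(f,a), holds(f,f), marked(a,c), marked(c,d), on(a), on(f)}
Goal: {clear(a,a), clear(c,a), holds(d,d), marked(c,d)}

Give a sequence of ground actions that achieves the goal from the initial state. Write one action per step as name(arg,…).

grab(a,a); free(a,a); free(a,c)

1. grab(a,a)  →  {above(a), above(c), clear(f,a), holds(c,f), holds(d,d), holds(f,a), holds(f,f), marked(a,a), marked(a,c), marked(c,d), on(f)}
2. free(a,a)  →  {above(a), above(c), clear(a,a), clear(f,a), holds(c,f), holds(d,d), holds(f,a), holds(f,f), marked(a,c), marked(c,d), on(f)}
3. free(a,c)  →  {above(a), above(c), clear(a,a), clear(c,a), clear(f,a), holds(c,f), holds(d,d), holds(f,a), holds(f,f), marked(c,d), on(f)}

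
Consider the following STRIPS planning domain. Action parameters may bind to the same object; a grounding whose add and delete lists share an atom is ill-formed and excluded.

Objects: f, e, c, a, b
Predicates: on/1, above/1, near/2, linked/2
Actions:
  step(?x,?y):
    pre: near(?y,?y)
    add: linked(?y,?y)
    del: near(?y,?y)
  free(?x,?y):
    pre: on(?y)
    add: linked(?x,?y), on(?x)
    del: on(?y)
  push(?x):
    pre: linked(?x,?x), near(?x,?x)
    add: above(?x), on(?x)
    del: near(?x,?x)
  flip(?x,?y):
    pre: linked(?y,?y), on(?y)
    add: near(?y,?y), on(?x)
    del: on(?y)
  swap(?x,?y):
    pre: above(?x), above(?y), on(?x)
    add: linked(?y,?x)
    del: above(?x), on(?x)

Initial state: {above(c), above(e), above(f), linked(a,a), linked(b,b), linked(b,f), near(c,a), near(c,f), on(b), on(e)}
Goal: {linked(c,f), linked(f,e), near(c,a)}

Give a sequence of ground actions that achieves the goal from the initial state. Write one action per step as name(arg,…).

1. free(f,e)  →  {above(c), above(e), above(f), linked(a,a), linked(b,b), linked(b,f), linked(f,e), near(c,a), near(c,f), on(b), on(f)}
2. free(c,f)  →  {above(c), above(e), above(f), linked(a,a), linked(b,b), linked(b,f), linked(c,f), linked(f,e), near(c,a), near(c,f), on(b), on(c)}

free(f,e); free(c,f)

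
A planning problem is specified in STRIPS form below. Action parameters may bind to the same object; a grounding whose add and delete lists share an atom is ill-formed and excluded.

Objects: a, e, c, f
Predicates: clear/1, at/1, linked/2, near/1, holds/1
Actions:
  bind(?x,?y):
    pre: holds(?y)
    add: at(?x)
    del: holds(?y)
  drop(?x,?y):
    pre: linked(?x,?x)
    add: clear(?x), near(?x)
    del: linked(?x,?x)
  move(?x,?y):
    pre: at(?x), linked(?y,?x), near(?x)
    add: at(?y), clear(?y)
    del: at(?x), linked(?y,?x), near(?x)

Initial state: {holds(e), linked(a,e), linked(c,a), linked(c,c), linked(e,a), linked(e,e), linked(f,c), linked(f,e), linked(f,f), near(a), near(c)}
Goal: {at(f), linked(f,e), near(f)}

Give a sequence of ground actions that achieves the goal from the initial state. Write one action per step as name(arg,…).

1. bind(f,e)  →  {at(f), linked(a,e), linked(c,a), linked(c,c), linked(e,a), linked(e,e), linked(f,c), linked(f,e), linked(f,f), near(a), near(c)}
2. drop(f,a)  →  {at(f), clear(f), linked(a,e), linked(c,a), linked(c,c), linked(e,a), linked(e,e), linked(f,c), linked(f,e), near(a), near(c), near(f)}

bind(f,e); drop(f,a)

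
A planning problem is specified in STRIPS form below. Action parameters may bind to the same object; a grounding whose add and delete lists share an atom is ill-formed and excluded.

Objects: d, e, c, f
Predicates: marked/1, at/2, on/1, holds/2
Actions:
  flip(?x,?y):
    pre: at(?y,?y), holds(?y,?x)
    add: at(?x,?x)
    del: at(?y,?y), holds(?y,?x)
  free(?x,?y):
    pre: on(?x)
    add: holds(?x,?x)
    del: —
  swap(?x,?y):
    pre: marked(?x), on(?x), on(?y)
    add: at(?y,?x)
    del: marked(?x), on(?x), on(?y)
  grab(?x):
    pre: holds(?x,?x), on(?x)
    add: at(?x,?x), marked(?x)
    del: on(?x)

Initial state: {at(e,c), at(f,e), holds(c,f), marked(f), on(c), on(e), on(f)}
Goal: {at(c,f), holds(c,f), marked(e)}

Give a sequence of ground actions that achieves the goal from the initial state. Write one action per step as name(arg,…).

1. free(e,d)  →  {at(e,c), at(f,e), holds(c,f), holds(e,e), marked(f), on(c), on(e), on(f)}
2. swap(f,c)  →  {at(c,f), at(e,c), at(f,e), holds(c,f), holds(e,e), on(e)}
3. grab(e)  →  {at(c,f), at(e,c), at(e,e), at(f,e), holds(c,f), holds(e,e), marked(e)}

free(e,d); swap(f,c); grab(e)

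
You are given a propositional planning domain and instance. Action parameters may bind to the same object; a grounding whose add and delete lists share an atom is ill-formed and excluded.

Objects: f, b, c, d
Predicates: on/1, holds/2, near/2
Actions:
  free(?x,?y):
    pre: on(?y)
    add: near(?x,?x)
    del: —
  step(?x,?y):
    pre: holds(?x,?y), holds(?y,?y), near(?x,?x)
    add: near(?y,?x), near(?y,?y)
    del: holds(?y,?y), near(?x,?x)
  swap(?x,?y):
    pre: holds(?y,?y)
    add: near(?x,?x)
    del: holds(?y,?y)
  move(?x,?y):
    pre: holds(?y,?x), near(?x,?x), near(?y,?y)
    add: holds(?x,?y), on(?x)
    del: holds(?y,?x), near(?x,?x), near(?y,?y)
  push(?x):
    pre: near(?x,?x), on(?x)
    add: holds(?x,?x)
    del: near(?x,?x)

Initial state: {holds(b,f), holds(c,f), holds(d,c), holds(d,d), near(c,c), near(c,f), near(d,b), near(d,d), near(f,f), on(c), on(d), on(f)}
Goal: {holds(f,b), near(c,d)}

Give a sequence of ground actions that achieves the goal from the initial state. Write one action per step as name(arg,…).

1. free(b,f)  →  {holds(b,f), holds(c,f), holds(d,c), holds(d,d), near(b,b), near(c,c), near(c,f), near(d,b), near(d,d), near(f,f), on(c), on(d), on(f)}
2. move(f,b)  →  {holds(c,f), holds(d,c), holds(d,d), holds(f,b), near(c,c), near(c,f), near(d,b), near(d,d), on(c), on(d), on(f)}
3. push(c)  →  {holds(c,c), holds(c,f), holds(d,c), holds(d,d), holds(f,b), near(c,f), near(d,b), near(d,d), on(c), on(d), on(f)}
4. step(d,c)  →  {holds(c,f), holds(d,c), holds(d,d), holds(f,b), near(c,c), near(c,d), near(c,f), near(d,b), on(c), on(d), on(f)}

free(b,f); move(f,b); push(c); step(d,c)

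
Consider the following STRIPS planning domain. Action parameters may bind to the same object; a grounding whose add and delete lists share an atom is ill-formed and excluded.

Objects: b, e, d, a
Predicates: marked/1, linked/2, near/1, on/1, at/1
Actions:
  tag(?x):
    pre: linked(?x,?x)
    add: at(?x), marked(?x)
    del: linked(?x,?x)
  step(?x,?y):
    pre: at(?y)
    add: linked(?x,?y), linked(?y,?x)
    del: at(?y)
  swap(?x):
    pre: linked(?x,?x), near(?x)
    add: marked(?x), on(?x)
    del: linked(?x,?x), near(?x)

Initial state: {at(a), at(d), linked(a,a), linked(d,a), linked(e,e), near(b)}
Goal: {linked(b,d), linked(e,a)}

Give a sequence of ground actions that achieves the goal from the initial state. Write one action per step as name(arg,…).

1. step(b,d)  →  {at(a), linked(a,a), linked(b,d), linked(d,a), linked(d,b), linked(e,e), near(b)}
2. step(e,a)  →  {linked(a,a), linked(a,e), linked(b,d), linked(d,a), linked(d,b), linked(e,a), linked(e,e), near(b)}

step(b,d); step(e,a)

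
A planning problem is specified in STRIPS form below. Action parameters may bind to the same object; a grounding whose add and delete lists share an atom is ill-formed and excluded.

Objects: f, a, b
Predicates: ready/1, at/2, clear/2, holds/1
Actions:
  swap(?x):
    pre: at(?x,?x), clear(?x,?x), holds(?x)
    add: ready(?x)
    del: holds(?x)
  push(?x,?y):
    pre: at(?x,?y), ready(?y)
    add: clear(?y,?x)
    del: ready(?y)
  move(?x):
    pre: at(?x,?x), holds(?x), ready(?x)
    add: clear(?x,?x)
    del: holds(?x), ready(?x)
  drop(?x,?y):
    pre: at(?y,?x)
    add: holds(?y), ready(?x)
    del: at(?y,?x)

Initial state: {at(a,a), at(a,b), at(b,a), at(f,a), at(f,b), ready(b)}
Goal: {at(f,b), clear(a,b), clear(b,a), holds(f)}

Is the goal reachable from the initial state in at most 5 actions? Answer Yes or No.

Yes

1. push(a,b)  →  {at(a,a), at(a,b), at(b,a), at(f,a), at(f,b), clear(b,a)}
2. drop(a,f)  →  {at(a,a), at(a,b), at(b,a), at(f,b), clear(b,a), holds(f), ready(a)}
3. push(b,a)  →  {at(a,a), at(a,b), at(b,a), at(f,b), clear(a,b), clear(b,a), holds(f)}
optimal plan length = 3; 3 ≤ 5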